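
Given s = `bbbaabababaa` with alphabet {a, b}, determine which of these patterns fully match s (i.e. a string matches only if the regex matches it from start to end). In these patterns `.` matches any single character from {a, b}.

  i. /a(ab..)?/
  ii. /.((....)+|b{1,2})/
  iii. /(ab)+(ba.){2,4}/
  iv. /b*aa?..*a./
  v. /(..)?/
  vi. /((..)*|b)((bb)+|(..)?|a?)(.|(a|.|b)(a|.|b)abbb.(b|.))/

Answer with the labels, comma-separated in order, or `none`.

iv, vi

i → no match — must start with `a`
ii → no match
iii → no match — must start with `ab`
iv → match
v → no match
vi → match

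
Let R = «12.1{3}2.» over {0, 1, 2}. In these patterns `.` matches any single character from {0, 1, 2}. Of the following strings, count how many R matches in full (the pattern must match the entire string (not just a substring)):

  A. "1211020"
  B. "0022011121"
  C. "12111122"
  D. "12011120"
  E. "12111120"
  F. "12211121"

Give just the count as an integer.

A → no match
B → no match — must start with "12"
C → match
D → match
E → match
F → match
Total matched: 4

4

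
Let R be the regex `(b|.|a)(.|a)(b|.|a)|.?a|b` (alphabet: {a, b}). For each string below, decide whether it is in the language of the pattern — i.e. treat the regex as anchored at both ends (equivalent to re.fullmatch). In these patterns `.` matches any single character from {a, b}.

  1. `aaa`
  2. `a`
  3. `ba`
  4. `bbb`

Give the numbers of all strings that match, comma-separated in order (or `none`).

1 → match
2 → match
3 → match
4 → match

1, 2, 3, 4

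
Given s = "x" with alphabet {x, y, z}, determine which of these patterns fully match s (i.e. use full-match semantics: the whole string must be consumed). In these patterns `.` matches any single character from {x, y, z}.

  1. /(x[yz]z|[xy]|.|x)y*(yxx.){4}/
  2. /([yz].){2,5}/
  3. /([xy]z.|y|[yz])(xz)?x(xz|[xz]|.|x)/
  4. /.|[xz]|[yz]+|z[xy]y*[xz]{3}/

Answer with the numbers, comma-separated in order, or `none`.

1 → no match
2 → no match
3 → no match
4 → match

4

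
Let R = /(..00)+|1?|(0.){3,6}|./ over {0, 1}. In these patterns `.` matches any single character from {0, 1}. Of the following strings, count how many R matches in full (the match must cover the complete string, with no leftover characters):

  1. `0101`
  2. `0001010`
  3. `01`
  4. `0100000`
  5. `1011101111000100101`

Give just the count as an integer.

1 → no match
2 → no match
3 → no match
4 → no match
5 → no match
Total matched: 0

0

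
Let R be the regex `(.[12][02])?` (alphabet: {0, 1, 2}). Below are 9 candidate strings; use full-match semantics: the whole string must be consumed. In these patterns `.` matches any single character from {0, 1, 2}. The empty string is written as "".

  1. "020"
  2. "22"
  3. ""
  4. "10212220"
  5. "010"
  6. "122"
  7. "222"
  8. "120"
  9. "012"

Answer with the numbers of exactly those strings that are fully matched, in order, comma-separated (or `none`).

1, 3, 5, 6, 7, 8, 9

1. "020" → match
2. "22" → no match
3. "" → match
4. "10212220" → no match
5. "010" → match
6. "122" → match
7. "222" → match
8. "120" → match
9. "012" → match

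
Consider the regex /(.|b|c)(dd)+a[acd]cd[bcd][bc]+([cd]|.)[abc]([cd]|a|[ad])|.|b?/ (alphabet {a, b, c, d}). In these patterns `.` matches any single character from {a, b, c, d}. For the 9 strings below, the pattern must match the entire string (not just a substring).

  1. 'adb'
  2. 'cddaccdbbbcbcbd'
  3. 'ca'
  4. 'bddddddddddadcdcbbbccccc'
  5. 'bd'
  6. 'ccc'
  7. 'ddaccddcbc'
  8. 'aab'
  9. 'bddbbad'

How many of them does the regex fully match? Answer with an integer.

1 → no match
2 → match
3 → no match
4 → match
5 → no match
6 → no match
7 → no match
8 → no match
9 → no match
Total matched: 2

2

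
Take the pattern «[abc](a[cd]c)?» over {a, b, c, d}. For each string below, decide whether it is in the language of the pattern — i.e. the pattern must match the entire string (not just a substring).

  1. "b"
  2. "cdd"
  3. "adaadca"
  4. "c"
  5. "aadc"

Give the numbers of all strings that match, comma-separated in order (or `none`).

1. "b" → match
2. "cdd" → no match
3. "adaadca" → no match
4. "c" → match
5. "aadc" → match

1, 4, 5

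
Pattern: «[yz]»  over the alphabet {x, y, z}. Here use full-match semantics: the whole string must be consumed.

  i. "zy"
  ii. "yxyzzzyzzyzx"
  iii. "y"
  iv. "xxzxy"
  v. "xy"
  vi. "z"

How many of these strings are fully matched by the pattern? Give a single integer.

i. "zy" → no match
ii. "yxyzzzyzzyzx" → no match
iii. "y" → match
iv. "xxzxy" → no match
v. "xy" → no match
vi. "z" → match
Total matched: 2

2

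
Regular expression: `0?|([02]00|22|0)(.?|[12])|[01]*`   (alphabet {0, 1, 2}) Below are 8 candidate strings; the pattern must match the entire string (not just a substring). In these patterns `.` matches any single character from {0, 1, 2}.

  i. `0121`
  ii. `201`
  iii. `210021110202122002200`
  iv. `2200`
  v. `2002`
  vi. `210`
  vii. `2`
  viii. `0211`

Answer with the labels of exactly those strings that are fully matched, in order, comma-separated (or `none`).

i → no match
ii → no match
iii → no match
iv → no match
v → match
vi → no match
vii → no match
viii → no match

v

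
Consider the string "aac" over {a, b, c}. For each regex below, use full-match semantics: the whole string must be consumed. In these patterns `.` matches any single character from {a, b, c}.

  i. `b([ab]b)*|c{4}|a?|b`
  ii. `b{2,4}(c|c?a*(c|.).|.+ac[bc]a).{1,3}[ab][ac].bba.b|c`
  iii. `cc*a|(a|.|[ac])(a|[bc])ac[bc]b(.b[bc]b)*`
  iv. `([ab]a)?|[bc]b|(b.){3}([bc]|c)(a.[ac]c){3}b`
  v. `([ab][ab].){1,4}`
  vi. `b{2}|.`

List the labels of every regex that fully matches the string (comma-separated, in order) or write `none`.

v

i → no match
ii → no match
iii → no match
iv → no match
v → match
vi → no match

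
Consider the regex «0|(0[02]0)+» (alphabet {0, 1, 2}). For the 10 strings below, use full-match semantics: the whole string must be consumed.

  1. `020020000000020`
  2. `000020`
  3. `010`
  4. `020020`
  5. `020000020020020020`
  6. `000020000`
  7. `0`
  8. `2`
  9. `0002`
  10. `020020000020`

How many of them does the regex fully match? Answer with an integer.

7

1 → match
2 → match
3 → no match
4 → match
5 → match
6 → match
7 → match
8 → no match — must start with `0`
9 → no match — must end with `0`
10 → match
Total matched: 7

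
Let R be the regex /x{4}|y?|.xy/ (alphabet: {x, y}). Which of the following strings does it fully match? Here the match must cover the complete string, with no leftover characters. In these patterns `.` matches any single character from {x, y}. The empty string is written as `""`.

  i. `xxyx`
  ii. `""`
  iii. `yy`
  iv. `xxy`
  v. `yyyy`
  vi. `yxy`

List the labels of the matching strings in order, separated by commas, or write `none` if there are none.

ii, iv, vi

i. `xxyx` → no match
ii. `""` → match
iii. `yy` → no match
iv. `xxy` → match
v. `yyyy` → no match
vi. `yxy` → match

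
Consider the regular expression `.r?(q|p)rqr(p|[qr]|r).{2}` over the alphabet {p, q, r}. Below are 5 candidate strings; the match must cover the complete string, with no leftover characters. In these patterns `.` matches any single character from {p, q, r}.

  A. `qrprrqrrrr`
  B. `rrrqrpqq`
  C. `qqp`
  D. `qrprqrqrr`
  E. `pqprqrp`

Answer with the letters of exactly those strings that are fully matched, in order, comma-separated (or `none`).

D

A → no match
B → no match
C → no match
D → match
E → no match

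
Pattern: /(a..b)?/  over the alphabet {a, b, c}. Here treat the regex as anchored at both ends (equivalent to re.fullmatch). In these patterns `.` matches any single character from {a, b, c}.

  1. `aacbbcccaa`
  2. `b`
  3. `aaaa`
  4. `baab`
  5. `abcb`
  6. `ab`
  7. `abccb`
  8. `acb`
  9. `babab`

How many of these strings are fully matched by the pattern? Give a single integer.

1

1. `aacbbcccaa` → no match
2. `b` → no match
3. `aaaa` → no match
4. `baab` → no match
5. `abcb` → match
6. `ab` → no match
7. `abccb` → no match
8. `acb` → no match
9. `babab` → no match
Total matched: 1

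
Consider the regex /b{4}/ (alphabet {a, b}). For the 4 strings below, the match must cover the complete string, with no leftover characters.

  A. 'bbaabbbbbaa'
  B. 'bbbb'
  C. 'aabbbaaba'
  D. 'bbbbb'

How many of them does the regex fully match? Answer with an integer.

A. 'bbaabbbbbaa' → no match — must end with 'b'
B. 'bbbb' → match
C. 'aabbbaaba' → no match — must start with 'b'
D. 'bbbbb' → no match
Total matched: 1

1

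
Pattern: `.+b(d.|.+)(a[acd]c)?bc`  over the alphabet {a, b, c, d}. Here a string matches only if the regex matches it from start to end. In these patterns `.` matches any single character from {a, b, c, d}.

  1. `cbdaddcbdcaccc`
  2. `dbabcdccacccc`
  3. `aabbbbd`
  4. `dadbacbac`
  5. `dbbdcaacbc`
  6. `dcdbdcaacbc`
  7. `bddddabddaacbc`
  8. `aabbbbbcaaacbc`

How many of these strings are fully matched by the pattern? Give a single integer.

4

1 → no match — must end with `bc`
2 → no match — must end with `bc`
3 → no match — must end with `bc`
4 → no match — must end with `bc`
5 → match
6 → match
7 → match
8 → match
Total matched: 4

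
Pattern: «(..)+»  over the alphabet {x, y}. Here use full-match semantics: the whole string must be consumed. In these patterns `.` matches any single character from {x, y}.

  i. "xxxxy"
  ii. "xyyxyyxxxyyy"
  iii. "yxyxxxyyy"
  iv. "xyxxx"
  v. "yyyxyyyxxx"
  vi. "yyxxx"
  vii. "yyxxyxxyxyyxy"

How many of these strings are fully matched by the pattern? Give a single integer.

2

i → no match
ii → match
iii → no match
iv → no match
v → match
vi → no match
vii → no match
Total matched: 2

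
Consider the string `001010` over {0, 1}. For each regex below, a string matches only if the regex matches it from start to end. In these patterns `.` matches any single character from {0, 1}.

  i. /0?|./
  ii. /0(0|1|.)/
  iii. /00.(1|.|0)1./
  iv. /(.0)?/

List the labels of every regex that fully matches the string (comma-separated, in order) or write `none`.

iii

i → no match
ii → no match
iii → match
iv → no match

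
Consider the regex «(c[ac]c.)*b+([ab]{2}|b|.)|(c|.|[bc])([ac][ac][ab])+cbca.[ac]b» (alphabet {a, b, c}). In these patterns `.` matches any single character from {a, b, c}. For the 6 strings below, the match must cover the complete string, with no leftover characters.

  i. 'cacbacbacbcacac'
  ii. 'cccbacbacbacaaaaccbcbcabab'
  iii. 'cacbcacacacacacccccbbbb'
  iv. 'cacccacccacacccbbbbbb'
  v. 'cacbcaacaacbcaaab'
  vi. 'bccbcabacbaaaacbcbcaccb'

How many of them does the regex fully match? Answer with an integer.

i → no match
ii → match
iii → match
iv → match
v → match
vi → match
Total matched: 5

5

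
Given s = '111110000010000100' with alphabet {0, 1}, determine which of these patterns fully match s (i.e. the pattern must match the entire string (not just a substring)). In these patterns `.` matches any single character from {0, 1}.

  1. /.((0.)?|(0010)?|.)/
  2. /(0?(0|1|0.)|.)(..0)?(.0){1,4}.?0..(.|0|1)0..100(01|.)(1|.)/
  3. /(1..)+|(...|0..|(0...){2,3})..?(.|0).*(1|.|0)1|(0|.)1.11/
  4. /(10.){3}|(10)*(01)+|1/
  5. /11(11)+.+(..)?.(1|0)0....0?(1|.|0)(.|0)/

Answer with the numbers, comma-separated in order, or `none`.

5

1 → no match
2 → no match
3 → no match
4 → no match
5 → match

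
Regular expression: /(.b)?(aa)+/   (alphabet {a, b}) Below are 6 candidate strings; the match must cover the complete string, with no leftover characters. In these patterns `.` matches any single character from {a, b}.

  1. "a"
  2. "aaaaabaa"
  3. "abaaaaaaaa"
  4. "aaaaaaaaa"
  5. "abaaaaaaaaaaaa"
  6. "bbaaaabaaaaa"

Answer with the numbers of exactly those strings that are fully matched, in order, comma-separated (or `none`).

3, 5

1 → no match — must end with "aa"
2 → no match
3 → match
4 → no match
5 → match
6 → no match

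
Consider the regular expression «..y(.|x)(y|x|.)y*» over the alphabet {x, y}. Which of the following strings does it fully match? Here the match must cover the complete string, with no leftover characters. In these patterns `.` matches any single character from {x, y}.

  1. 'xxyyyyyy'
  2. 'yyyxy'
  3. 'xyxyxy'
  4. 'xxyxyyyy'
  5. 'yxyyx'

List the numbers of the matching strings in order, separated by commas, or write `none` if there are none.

1. 'xxyyyyyy' → match
2. 'yyyxy' → match
3. 'xyxyxy' → no match
4. 'xxyxyyyy' → match
5. 'yxyyx' → match

1, 2, 4, 5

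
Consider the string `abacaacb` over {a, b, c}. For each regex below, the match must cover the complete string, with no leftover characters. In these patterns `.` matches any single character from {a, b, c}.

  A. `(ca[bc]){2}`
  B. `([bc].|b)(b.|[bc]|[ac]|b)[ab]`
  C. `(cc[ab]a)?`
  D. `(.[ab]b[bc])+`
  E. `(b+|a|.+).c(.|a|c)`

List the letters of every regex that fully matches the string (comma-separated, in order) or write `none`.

E

A → no match — must start with `ca`
B → no match
C → no match
D → no match
E → match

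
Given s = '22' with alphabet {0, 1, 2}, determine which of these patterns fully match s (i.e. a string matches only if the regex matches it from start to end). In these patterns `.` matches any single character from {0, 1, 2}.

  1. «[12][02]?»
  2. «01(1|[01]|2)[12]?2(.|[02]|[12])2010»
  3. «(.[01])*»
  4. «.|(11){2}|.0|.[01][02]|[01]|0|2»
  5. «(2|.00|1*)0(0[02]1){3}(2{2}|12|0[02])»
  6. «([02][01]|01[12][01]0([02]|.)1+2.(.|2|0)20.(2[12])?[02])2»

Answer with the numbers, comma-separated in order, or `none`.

1 → match
2 → no match — must start with '01'
3 → no match
4 → no match
5 → no match
6 → no match

1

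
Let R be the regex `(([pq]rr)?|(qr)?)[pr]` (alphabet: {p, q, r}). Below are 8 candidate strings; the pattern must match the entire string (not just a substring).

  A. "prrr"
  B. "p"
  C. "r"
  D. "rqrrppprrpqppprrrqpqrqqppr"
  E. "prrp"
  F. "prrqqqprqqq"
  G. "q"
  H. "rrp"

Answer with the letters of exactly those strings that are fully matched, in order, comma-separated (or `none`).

A, B, C, E

A → match
B → match
C → match
D → no match
E → match
F → no match
G → no match
H → no match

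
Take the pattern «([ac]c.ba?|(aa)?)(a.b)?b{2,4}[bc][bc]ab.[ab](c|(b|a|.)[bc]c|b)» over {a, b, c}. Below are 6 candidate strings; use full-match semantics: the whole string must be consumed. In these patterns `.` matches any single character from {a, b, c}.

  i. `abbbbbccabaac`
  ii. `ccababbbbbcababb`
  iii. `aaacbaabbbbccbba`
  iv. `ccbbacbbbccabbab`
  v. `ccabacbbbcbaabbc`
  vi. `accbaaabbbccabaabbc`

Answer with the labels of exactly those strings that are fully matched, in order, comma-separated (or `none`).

i → match
ii → match
iii → no match
iv → match
v → no match
vi → match

i, ii, iv, vi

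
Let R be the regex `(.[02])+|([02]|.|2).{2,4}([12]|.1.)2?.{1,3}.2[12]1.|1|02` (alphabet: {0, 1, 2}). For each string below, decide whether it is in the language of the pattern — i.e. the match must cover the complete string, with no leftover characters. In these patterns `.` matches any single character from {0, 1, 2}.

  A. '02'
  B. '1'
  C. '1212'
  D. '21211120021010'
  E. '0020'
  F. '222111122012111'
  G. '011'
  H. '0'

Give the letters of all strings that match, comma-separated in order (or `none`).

A → match
B → match
C → match
D → no match
E → match
F → match
G → no match
H → no match

A, B, C, E, F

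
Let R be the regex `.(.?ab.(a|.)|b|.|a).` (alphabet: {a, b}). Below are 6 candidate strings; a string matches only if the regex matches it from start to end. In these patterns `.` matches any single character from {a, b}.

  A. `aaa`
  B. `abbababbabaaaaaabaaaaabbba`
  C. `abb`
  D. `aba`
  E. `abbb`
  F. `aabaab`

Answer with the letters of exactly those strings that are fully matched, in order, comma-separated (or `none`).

A → match
B → no match
C → match
D → match
E → no match
F → match

A, C, D, F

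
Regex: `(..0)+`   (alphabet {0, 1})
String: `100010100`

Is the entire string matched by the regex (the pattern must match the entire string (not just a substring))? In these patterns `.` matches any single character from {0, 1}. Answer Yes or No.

Yes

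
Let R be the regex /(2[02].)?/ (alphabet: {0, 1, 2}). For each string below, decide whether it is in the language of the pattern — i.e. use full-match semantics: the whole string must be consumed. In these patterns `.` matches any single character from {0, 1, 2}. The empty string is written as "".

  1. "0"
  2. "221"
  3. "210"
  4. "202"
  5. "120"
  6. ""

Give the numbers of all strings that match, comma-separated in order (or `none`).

1 → no match
2 → match
3 → no match
4 → match
5 → no match
6 → match

2, 4, 6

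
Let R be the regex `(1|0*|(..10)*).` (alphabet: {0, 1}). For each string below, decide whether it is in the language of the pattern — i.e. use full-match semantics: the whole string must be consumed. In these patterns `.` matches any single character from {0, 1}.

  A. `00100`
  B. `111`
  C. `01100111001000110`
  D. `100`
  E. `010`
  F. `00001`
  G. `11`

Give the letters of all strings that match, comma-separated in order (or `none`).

A → match
B → no match
C → no match
D → no match
E → no match
F → match
G → match

A, F, G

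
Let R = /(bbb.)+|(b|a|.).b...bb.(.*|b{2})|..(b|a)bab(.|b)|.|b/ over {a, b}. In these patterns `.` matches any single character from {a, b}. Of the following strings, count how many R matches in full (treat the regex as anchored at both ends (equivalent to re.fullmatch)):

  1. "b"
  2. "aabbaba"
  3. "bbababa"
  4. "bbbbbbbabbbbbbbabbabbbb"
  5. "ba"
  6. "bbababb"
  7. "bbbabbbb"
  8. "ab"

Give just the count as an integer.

5

1 → match
2 → match
3 → match
4 → no match
5 → no match
6 → match
7 → match
8 → no match
Total matched: 5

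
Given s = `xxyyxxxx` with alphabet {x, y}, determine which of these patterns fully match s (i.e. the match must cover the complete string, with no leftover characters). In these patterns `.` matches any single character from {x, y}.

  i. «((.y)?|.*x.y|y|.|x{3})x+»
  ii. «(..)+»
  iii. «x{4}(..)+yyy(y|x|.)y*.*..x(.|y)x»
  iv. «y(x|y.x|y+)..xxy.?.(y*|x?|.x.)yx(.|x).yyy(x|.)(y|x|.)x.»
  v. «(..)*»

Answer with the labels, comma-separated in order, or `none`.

i, ii, v

i → match
ii → match
iii → no match
iv → no match — must start with `y`
v → match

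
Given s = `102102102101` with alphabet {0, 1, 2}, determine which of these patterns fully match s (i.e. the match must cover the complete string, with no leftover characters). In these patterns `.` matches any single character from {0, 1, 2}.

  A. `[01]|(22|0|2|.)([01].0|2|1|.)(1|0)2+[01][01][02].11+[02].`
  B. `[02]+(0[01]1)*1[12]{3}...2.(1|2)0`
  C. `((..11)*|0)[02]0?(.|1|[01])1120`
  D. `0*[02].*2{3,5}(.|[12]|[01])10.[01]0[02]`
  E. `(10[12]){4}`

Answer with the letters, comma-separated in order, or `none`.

E

A → no match
B → no match — must end with `0`
C → no match — must end with `1120`
D → no match
E → match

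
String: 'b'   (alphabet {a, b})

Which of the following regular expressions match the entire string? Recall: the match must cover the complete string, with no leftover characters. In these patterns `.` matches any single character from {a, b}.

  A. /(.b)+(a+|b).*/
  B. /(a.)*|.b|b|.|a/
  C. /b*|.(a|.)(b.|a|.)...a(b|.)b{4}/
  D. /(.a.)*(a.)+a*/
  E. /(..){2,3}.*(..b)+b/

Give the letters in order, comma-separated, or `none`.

B, C

A → no match
B → match
C → match
D → no match
E → no match — must end with 'bb'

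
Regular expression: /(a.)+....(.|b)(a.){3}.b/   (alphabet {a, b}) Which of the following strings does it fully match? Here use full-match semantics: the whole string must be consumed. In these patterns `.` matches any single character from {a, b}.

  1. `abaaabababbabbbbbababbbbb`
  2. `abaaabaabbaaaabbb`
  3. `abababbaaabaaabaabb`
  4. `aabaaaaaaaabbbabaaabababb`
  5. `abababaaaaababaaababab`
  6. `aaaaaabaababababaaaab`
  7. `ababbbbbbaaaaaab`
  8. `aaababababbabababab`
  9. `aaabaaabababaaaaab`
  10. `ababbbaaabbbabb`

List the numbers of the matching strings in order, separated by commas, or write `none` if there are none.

1 → no match
2 → no match
3 → match
4 → no match
5 → no match
6 → no match
7 → no match
8 → match
9 → no match
10 → no match

3, 8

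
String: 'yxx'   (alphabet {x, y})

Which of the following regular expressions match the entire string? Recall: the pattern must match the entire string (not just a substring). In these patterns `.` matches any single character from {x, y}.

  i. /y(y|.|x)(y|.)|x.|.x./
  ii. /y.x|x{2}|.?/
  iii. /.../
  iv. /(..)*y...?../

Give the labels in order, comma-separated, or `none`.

i → match
ii → match
iii → match
iv → no match

i, ii, iii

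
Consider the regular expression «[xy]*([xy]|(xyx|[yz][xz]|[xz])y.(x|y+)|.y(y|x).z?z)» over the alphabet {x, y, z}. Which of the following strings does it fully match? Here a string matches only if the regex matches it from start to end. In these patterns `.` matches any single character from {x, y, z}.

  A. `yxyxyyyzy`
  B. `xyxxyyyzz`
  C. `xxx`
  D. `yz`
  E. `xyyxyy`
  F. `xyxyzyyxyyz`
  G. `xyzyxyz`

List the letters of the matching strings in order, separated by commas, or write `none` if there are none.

B, C, E, G

A → no match
B → match
C → match
D → no match
E → match
F → no match
G → match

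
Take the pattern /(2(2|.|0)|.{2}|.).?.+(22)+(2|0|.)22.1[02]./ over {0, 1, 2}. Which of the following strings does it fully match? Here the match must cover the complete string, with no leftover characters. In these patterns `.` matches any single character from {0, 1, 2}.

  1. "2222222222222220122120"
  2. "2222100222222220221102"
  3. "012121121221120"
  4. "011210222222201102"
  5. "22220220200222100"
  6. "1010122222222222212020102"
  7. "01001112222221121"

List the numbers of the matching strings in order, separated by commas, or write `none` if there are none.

1 → no match
2 → match
3 → no match
4 → no match
5 → no match
6 → no match
7 → match

2, 7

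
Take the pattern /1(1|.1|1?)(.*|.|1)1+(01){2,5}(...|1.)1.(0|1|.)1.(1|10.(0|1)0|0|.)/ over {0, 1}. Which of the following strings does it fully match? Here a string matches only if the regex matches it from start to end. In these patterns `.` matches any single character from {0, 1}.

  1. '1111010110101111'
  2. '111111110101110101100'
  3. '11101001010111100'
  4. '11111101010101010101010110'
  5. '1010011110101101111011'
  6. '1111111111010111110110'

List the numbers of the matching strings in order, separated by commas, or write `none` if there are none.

1 → match
2 → match
3 → no match
4 → no match
5 → no match
6 → match

1, 2, 6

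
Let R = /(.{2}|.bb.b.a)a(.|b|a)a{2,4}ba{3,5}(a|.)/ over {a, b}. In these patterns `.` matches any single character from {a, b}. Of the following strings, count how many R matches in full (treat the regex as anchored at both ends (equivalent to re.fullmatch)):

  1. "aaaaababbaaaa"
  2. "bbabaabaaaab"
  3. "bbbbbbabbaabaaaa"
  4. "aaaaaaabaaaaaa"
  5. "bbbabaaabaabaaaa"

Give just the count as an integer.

1 → no match
2 → match
3 → no match
4 → match
5 → match
Total matched: 3

3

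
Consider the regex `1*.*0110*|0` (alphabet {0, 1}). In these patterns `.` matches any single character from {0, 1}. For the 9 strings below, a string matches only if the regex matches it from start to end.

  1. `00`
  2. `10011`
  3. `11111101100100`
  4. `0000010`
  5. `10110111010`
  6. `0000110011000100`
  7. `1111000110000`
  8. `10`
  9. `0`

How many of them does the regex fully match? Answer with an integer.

1 → no match
2 → match
3 → no match
4 → no match
5 → no match
6 → no match
7 → match
8 → no match
9 → match
Total matched: 3

3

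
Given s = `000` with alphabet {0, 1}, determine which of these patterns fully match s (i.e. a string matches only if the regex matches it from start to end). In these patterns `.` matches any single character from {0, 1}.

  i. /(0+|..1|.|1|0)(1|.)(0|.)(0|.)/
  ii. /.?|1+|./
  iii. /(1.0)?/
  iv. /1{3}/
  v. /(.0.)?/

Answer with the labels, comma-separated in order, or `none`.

i → no match
ii → no match
iii → no match
iv → no match — must start with `1`
v → match

v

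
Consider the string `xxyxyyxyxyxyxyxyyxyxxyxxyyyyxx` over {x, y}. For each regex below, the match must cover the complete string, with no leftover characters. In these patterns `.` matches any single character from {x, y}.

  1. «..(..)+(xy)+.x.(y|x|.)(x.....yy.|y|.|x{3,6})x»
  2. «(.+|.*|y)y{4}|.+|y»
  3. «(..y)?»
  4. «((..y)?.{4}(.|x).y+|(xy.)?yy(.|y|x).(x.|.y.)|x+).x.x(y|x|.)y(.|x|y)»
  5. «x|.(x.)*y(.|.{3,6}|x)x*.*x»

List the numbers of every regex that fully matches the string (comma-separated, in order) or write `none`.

1 → match
2 → match
3 → no match
4 → no match
5 → match

1, 2, 5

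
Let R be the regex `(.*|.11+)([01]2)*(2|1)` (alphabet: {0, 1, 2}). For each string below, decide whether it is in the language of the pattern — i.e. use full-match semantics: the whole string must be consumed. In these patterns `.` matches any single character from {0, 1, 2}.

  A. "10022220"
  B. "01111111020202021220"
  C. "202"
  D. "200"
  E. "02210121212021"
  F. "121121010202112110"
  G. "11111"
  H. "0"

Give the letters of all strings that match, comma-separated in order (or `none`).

A → no match
B → no match
C → match
D → no match
E → match
F → no match
G → match
H → no match

C, E, G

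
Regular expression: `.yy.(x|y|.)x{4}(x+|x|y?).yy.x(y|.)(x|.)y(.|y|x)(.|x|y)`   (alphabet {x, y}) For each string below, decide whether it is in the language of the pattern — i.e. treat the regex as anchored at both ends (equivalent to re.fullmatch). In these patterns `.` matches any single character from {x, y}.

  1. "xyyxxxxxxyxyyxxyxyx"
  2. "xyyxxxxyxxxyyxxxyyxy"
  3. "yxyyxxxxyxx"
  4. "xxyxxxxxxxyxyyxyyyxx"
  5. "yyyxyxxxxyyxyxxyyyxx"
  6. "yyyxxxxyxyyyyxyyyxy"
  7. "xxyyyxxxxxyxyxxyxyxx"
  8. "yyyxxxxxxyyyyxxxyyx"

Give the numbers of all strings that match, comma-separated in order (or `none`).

1 → no match
2 → no match
3 → no match
4 → no match
5 → no match
6 → no match
7 → no match
8 → match

8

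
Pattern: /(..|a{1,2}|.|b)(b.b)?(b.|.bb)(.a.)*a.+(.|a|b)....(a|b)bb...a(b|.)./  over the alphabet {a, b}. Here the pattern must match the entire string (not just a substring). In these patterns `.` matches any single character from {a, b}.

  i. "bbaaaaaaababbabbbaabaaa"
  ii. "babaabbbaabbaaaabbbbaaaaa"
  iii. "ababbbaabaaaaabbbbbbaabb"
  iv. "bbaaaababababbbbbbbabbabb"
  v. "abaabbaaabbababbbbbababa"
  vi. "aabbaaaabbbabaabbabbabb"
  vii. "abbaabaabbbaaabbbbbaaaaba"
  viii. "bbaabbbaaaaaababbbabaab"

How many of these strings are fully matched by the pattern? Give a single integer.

i → match
ii → match
iii → match
iv → match
v → match
vi → match
vii → match
viii → match
Total matched: 8

8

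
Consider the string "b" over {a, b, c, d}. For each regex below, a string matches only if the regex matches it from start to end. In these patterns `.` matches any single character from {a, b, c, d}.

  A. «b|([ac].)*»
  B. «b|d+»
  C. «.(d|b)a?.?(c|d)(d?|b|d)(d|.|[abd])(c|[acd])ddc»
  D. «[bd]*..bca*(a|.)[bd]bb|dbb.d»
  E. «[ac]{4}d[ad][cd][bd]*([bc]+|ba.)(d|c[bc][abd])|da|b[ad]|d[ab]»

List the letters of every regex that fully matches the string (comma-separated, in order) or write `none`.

A, B

A → match
B → match
C → no match — must end with "ddc"
D → no match
E → no match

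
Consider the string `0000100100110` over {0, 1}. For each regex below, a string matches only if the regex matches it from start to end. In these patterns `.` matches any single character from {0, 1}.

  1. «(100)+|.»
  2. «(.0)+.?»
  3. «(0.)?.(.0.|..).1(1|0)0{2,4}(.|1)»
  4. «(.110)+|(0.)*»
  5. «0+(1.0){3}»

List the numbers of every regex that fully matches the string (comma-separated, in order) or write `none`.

5

1 → no match
2 → no match
3 → no match
4 → no match
5 → match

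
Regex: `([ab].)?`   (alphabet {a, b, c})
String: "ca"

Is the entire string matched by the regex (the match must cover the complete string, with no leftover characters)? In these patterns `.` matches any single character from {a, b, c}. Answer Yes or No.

No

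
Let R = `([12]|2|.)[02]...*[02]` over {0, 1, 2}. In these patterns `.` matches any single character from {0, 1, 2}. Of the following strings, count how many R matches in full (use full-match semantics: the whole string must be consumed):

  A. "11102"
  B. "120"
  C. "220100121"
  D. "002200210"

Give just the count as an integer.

A → no match
B → no match
C → no match
D → match
Total matched: 1

1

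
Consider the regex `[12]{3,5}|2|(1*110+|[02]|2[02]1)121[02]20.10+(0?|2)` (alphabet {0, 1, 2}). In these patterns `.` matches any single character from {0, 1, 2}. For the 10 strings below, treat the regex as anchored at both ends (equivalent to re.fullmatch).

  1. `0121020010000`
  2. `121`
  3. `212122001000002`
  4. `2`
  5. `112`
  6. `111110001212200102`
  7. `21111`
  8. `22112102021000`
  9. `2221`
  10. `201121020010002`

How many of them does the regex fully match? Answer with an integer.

10

1 → match
2 → match
3 → match
4 → match
5 → match
6 → match
7 → match
8 → match
9 → match
10 → match
Total matched: 10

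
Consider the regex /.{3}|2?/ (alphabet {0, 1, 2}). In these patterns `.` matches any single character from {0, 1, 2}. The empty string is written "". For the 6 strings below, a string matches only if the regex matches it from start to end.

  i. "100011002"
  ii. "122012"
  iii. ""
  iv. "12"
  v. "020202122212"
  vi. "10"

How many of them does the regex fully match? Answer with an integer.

1

i → no match
ii → no match
iii → match
iv → no match
v → no match
vi → no match
Total matched: 1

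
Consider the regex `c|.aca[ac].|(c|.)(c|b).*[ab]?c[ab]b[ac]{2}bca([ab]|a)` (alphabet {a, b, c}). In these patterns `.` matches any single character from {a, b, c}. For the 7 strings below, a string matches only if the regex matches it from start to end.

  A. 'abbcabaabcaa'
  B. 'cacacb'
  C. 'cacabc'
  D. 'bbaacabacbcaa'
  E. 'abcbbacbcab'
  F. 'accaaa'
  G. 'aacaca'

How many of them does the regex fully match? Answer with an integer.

5

A → match
B → match
C → no match
D → match
E → match
F → no match
G → match
Total matched: 5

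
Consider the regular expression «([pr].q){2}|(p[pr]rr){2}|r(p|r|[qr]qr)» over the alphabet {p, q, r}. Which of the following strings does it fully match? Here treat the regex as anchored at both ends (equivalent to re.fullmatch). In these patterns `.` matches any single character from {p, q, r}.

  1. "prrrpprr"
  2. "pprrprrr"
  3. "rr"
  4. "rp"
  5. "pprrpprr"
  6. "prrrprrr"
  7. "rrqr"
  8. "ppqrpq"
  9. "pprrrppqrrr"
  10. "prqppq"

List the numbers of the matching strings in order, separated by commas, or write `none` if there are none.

1, 2, 3, 4, 5, 6, 7, 8, 10

1. "prrrpprr" → match
2. "pprrprrr" → match
3. "rr" → match
4. "rp" → match
5. "pprrpprr" → match
6. "prrrprrr" → match
7. "rrqr" → match
8. "ppqrpq" → match
9. "pprrrppqrrr" → no match
10. "prqppq" → match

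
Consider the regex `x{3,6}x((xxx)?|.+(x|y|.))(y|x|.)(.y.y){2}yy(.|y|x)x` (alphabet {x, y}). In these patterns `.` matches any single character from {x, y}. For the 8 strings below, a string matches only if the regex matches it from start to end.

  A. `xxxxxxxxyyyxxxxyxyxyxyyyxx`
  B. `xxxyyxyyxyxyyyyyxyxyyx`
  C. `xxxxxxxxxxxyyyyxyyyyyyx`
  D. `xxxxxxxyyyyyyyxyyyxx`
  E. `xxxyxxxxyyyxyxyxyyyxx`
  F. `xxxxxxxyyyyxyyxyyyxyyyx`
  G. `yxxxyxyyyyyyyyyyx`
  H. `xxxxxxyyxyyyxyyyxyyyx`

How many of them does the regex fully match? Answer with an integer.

A → match
B → no match
C → match
D → match
E → no match
F → no match
G → no match — must start with `x`
H → no match
Total matched: 3

3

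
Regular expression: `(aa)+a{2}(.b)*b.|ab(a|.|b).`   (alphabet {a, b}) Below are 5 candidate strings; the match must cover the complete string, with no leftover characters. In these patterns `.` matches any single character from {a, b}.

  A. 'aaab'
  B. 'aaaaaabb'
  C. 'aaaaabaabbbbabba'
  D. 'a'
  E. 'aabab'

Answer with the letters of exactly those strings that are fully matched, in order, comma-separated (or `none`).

B

A. 'aaab' → no match
B. 'aaaaaabb' → match
C → no match
D. 'a' → no match
E. 'aabab' → no match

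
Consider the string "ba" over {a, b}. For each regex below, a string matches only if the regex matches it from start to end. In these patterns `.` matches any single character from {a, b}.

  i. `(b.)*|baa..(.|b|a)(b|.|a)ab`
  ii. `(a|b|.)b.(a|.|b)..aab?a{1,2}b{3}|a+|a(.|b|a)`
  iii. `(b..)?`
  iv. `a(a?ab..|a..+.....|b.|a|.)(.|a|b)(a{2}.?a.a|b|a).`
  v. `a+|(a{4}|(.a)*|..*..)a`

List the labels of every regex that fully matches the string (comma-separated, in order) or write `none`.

i → match
ii → no match
iii → no match
iv → no match — must start with "a"
v → no match

i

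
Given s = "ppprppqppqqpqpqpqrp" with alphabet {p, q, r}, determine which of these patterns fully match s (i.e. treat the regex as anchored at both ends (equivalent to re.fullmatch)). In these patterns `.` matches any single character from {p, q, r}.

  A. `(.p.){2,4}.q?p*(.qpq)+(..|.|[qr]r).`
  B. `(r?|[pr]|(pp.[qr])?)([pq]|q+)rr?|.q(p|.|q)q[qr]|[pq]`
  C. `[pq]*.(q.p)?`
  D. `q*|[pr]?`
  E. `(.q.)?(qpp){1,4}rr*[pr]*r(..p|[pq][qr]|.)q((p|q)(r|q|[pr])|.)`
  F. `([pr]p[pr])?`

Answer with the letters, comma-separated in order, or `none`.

A → match
B → no match
C → no match
D → no match
E → no match
F → no match

A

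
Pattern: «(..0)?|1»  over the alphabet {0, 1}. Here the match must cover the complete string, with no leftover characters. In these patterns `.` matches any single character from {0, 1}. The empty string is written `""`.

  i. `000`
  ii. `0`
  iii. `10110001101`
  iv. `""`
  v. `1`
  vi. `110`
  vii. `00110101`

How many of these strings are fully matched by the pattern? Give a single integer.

i. `000` → match
ii. `0` → no match
iii. `10110001101` → no match
iv. `""` → match
v. `1` → match
vi. `110` → match
vii. `00110101` → no match
Total matched: 4

4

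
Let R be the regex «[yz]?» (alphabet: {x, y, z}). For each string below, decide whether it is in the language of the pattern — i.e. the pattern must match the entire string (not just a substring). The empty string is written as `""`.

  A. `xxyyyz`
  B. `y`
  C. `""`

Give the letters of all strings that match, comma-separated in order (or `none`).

B, C

A. `xxyyyz` → no match
B. `y` → match
C. `""` → match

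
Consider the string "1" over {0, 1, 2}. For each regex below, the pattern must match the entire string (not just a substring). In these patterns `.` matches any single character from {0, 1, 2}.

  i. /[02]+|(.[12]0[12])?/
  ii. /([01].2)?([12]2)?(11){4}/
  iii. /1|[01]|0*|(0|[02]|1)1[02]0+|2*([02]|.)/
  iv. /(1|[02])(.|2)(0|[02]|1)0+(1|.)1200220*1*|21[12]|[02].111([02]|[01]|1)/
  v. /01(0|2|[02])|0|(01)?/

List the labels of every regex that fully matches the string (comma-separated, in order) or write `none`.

i → no match
ii → no match — must end with "11"
iii → match
iv → no match
v → no match

iii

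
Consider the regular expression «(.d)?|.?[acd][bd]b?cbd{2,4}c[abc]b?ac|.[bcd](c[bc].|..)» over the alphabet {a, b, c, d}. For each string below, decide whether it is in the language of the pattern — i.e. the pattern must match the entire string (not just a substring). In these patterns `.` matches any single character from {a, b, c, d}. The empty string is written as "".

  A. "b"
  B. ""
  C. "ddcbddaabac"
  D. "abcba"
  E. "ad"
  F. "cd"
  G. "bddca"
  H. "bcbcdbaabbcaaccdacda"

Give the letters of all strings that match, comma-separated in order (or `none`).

A. "b" → no match
B. "" → match
C. "ddcbddaabac" → no match
D. "abcba" → match
E. "ad" → match
F. "cd" → match
G. "bddca" → no match
H → no match

B, D, E, F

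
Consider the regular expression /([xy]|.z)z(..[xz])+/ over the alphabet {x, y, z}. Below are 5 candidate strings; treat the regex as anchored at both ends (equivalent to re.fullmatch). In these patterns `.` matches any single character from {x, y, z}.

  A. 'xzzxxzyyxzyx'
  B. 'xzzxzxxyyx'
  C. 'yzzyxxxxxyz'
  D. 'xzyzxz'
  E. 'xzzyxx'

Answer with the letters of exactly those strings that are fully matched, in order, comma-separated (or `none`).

A. 'xzzxxzyyxzyx' → match
B. 'xzzxzxxyyx' → no match
C. 'yzzyxxxxxyz' → match
D. 'xzyzxz' → no match
E. 'xzzyxx' → match

A, C, E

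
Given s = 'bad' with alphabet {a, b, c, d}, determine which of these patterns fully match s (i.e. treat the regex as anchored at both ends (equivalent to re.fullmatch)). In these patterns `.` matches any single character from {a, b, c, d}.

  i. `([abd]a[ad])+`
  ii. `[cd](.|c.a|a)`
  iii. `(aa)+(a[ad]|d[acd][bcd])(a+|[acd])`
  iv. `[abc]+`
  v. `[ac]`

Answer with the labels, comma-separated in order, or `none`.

i → match
ii → no match
iii → no match — must start with 'aa'
iv → no match
v → no match

i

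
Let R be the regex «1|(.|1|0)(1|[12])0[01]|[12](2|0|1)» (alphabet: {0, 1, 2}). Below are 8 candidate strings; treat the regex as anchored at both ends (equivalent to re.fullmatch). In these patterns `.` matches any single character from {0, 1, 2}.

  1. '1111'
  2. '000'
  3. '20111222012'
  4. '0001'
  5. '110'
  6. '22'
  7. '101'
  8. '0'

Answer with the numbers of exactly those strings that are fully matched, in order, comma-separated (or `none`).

6

1 → no match
2 → no match
3 → no match
4 → no match
5 → no match
6 → match
7 → no match
8 → no match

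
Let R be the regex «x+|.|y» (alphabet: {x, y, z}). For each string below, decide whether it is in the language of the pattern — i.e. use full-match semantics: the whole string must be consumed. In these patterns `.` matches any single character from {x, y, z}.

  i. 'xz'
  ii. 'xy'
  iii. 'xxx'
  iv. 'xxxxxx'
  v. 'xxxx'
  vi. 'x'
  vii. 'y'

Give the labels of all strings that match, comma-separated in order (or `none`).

iii, iv, v, vi, vii

i → no match
ii → no match
iii → match
iv → match
v → match
vi → match
vii → match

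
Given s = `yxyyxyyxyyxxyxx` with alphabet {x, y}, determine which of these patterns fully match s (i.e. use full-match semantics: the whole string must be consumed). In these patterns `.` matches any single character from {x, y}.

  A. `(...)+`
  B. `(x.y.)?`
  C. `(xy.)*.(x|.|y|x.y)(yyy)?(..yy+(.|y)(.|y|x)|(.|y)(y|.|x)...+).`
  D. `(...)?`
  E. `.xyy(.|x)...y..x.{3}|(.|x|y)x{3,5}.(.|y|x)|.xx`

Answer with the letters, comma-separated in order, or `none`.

A, C, E

A → match
B → no match
C → match
D → no match
E → match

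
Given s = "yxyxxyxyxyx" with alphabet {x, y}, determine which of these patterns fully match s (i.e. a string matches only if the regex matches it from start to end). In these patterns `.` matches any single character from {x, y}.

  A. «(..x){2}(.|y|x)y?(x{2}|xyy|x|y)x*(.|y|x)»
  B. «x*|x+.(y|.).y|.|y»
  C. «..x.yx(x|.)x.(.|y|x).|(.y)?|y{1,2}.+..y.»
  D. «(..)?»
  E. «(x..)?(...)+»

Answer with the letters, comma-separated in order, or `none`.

C

A → no match
B → no match
C → match
D → no match
E → no match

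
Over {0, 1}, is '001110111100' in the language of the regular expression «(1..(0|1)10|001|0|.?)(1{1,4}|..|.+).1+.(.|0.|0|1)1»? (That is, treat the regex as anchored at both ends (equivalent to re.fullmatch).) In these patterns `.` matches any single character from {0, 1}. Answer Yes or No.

Every match must end with '1', but '001110111100' does not.

No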